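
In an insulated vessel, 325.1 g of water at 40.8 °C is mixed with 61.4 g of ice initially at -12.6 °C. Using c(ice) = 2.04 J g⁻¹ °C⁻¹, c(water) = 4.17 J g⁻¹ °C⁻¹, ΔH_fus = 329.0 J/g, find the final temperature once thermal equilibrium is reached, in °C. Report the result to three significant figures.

Heat to bring ice to 0 °C and melt it: q₁ = 61.4×2.04×12.6 + 61.4×329.0 = 21779 J
Heat the water can supply cooling to 0 °C: 325.1×4.17×40.8 = 55311.2 J > q₁, so all ice melts.
Energy balance: 325.1×4.17×(40.8 − T) = 21779 + 61.4×4.17×(T − 0)
1355.667(40.8 − T) = 21779 + 256.038 T
55311.2 − 21779 = 1611.705 T
T = 33532.2 / 1611.705 = 20.81 °C

T_f = 20.8 °C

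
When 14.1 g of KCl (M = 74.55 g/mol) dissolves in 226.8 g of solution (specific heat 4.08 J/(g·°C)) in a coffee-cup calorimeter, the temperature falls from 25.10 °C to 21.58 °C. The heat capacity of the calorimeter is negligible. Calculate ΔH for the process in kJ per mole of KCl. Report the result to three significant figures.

ΔH = 17.2 kJ/mol

|ΔT| = |21.58 − 25.10| = 3.52 °C
|q_surr| = (226.8 × 4.08) × 3.52 = 925.344 × 3.52 = 3257 J
n(KCl) = 14.1 / 74.55 = 0.1891 mol
Temperature fell, so q_rxn = +|q_surr| = 3.257 kJ
ΔH = q_rxn / n = 17.22 kJ/mol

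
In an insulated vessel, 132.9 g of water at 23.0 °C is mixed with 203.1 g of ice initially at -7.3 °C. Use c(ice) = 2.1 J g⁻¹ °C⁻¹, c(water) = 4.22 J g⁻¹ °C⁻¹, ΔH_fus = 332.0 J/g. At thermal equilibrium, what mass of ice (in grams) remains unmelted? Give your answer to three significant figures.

Heat to warm all ice to 0 °C: 203.1×2.1×7.3 = 3113.5 J
Heat released by water cooling to 0 °C: 132.9×4.22×23.0 = 12899 J
12899 J < 3113.5 + 203.1×332.0 = 70542.7 J, so not all ice melts; final T = 0 °C.
Heat left for melting: 12899 − 3113.5 = 9785.5 J
Mass melted = 9785.5 / 332.0 = 29.47 g
Ice remaining = 203.1 − 29.47 = 173.63 g

m_ice remaining = 174 g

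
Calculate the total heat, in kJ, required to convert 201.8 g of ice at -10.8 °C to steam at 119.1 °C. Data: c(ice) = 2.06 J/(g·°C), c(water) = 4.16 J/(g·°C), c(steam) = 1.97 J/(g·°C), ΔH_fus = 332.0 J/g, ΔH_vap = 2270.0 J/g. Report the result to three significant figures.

q1 (heat ice -10.8→0.0 °C): 201.8 × 2.06 × 10.8 = 4490 J
q2 (melt at 0 °C): 201.8 × 332.0 = 66998 J
q3 (heat water 0.0→100.0 °C): 201.8 × 4.16 × 100.0 = 83949 J
q4 (vaporize at 100 °C): 201.8 × 2270.0 = 458086 J
q5 (heat steam 100.0→119.1 °C): 201.8 × 1.97 × 19.1 = 7593 J
Total: 4490 + 66998 + 83949 + 458086 + 7593 = 621116 J = 621 kJ

q = 621 kJ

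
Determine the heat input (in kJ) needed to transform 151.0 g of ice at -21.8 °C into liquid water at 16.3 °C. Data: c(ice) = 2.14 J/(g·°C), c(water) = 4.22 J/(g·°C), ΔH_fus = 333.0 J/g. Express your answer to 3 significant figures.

q1 (heat ice -21.8→0.0 °C): 151.0 × 2.14 × 21.8 = 7044 J
q2 (melt at 0 °C): 151.0 × 333.0 = 50283 J
q3 (heat water 0.0→16.3 °C): 151.0 × 4.22 × 16.3 = 10387 J
Total: 7044 + 50283 + 10387 = 67714 J = 67.7 kJ

q = 67.7 kJ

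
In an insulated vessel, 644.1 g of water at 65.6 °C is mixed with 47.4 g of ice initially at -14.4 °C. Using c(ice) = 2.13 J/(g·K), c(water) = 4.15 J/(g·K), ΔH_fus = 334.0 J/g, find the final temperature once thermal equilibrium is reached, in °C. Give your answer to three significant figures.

T_f = 55.1 °C

Heat to bring ice to 0 °C and melt it: q₁ = 47.4×2.13×14.4 + 47.4×334.0 = 17285 J
Heat the water can supply cooling to 0 °C: 644.1×4.15×65.6 = 175350 J > q₁, so all ice melts.
Energy balance: 644.1×4.15×(65.6 − T) = 17285 + 47.4×4.15×(T − 0)
2673.015(65.6 − T) = 17285 + 196.71 T
175350 − 17285 = 2869.725 T
T = 158065 / 2869.725 = 55.08 °C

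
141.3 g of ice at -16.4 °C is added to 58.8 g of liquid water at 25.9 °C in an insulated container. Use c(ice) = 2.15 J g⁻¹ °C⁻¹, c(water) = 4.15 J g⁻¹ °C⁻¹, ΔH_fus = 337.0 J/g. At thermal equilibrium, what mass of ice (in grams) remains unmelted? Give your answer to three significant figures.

Heat to warm all ice to 0 °C: 141.3×2.15×16.4 = 4982.2 J
Heat released by water cooling to 0 °C: 58.8×4.15×25.9 = 6320.1 J
6320.1 J < 4982.2 + 141.3×337.0 = 52600.3 J, so not all ice melts; final T = 0 °C.
Heat left for melting: 6320.1 − 4982.2 = 1337.9 J
Mass melted = 1337.9 / 337.0 = 3.970 g
Ice remaining = 141.3 − 3.970 = 137.330 g

m_ice remaining = 137 g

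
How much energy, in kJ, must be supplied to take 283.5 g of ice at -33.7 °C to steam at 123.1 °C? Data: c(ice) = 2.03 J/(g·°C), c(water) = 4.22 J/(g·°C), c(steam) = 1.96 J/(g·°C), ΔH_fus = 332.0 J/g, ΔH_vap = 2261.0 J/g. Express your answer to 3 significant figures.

q = 887 kJ

q1 (heat ice -33.7→0.0 °C): 283.5 × 2.03 × 33.7 = 19395 J
q2 (melt at 0 °C): 283.5 × 332.0 = 94122 J
q3 (heat water 0.0→100.0 °C): 283.5 × 4.22 × 100.0 = 119637 J
q4 (vaporize at 100 °C): 283.5 × 2261.0 = 640994 J
q5 (heat steam 100.0→123.1 °C): 283.5 × 1.96 × 23.1 = 12836 J
Total: 19395 + 94122 + 119637 + 640994 + 12836 = 886984 J = 887 kJ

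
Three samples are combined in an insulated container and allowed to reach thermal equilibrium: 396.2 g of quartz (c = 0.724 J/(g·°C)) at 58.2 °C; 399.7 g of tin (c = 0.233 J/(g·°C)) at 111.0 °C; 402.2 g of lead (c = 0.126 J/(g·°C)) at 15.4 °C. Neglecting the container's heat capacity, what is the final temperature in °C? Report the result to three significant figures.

Σ mᵢcᵢ(T − Tᵢ) = 0  ⇒  T = Σ mᵢcᵢTᵢ / Σ mᵢcᵢ
Σ mᵢcᵢ = 396.2×0.724 + 399.7×0.233 + 402.2×0.126 = 430.6561
Σ mᵢcᵢTᵢ = 286.8488×58.2 + 93.1301×111.0 + 50.6772×15.4 = 27812
T = 27812 / 430.6561 = 64.58 °C

T_f = 64.6 °C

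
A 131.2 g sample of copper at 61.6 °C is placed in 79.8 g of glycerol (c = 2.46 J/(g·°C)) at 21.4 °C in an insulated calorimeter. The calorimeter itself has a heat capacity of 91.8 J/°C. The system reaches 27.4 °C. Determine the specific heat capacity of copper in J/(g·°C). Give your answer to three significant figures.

c = 0.385 J/(g·°C)

q_gained = (79.8 × 2.46 + 91.8) × (27.4 − 21.4) = 1729 J
q_lost = 131.2 × c × (61.6 − 27.4) = 4487.04 c
Set equal: c = 1729 / 4487.04 = 0.385 J/(g·°C)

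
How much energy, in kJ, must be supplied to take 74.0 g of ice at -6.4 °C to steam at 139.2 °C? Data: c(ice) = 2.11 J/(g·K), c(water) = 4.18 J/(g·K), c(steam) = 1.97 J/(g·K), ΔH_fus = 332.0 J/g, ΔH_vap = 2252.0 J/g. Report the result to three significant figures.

q = 229 kJ

q1 (heat ice -6.4→0.0 °C): 74.0 × 2.11 × 6.4 = 999 J
q2 (melt at 0 °C): 74.0 × 332.0 = 24568 J
q3 (heat water 0.0→100.0 °C): 74.0 × 4.18 × 100.0 = 30932 J
q4 (vaporize at 100 °C): 74.0 × 2252.0 = 166648 J
q5 (heat steam 100.0→139.2 °C): 74.0 × 1.97 × 39.2 = 5715 J
Total: 999 + 24568 + 30932 + 166648 + 5715 = 228862 J = 229 kJ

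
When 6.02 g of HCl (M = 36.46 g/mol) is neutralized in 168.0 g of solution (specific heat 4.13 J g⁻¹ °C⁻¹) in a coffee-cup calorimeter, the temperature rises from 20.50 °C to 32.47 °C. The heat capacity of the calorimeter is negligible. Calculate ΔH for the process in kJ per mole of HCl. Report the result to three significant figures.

ΔH = -50.3 kJ/mol

|ΔT| = |32.47 − 20.50| = 11.97 °C
|q_surr| = (168.0 × 4.13) × 11.97 = 693.84 × 11.97 = 8305 J
n(HCl) = 6.02 / 36.46 = 0.1651 mol
Temperature rose, so q_rxn = −|q_surr| = -8.305 kJ
ΔH = q_rxn / n = -50.30 kJ/mol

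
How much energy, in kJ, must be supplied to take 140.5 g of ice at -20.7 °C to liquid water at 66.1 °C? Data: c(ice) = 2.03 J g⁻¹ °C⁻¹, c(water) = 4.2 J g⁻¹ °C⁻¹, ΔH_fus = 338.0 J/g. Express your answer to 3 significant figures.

q = 92.4 kJ

q1 (heat ice -20.7→0.0 °C): 140.5 × 2.03 × 20.7 = 5904 J
q2 (melt at 0 °C): 140.5 × 338.0 = 47489 J
q3 (heat water 0.0→66.1 °C): 140.5 × 4.2 × 66.1 = 39006 J
Total: 5904 + 47489 + 39006 = 92399 J = 92.4 kJ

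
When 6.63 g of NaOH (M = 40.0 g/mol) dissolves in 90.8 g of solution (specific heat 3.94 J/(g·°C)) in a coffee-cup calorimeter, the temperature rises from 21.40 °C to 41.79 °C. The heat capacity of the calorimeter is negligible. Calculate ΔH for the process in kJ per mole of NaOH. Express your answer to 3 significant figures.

|ΔT| = |41.79 − 21.40| = 20.39 °C
|q_surr| = (90.8 × 3.94) × 20.39 = 357.752 × 20.39 = 7295 J
n(NaOH) = 6.63 / 40.0 = 0.1658 mol
Temperature rose, so q_rxn = −|q_surr| = -7.295 kJ
ΔH = q_rxn / n = -44.00 kJ/mol

ΔH = -44.0 kJ/mol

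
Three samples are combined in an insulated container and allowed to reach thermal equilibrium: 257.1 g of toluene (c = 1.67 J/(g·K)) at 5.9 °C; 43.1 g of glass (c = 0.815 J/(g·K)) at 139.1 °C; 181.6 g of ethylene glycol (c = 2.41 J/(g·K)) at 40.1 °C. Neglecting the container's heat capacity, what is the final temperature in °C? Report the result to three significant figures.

T_f = 27.7 °C

Σ mᵢcᵢ(T − Tᵢ) = 0  ⇒  T = Σ mᵢcᵢTᵢ / Σ mᵢcᵢ
Σ mᵢcᵢ = 257.1×1.67 + 43.1×0.815 + 181.6×2.41 = 902.1395
Σ mᵢcᵢTᵢ = 429.357×5.9 + 35.1265×139.1 + 437.656×40.1 = 24969
T = 24969 / 902.1395 = 27.68 °C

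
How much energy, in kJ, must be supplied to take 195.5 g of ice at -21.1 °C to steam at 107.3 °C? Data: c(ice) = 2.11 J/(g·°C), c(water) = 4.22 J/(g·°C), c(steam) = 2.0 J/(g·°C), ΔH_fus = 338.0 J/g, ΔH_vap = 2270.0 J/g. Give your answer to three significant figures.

q = 604 kJ

q1 (heat ice -21.1→0.0 °C): 195.5 × 2.11 × 21.1 = 8704 J
q2 (melt at 0 °C): 195.5 × 338.0 = 66079 J
q3 (heat water 0.0→100.0 °C): 195.5 × 4.22 × 100.0 = 82501 J
q4 (vaporize at 100 °C): 195.5 × 2270.0 = 443785 J
q5 (heat steam 100.0→107.3 °C): 195.5 × 2.0 × 7.3 = 2854 J
Total: 8704 + 66079 + 82501 + 443785 + 2854 = 603923 J = 604 kJ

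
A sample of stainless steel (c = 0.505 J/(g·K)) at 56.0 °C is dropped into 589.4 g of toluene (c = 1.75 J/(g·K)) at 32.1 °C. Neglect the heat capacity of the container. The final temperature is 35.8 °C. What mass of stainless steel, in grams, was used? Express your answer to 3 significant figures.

q_gained = (589.4 × 1.75) × (35.8 − 32.1) = 3816 J
q_lost = m × 0.505 × (56.0 − 35.8) = 10.201 m
m = 3816 / 10.201 = 374 g

m = 374 g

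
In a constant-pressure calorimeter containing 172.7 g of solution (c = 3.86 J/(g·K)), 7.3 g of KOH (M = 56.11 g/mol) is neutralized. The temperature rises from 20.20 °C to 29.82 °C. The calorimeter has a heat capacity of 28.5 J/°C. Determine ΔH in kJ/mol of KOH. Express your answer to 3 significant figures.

|ΔT| = |29.82 − 20.20| = 9.62 °C
|q_surr| = (172.7 × 3.86 + 28.5) × 9.62 = 695.122 × 9.62 = 6687 J
n(KOH) = 7.3 / 56.11 = 0.1301 mol
Temperature rose, so q_rxn = −|q_surr| = -6.687 kJ
ΔH = q_rxn / n = -51.40 kJ/mol

ΔH = -51.4 kJ/mol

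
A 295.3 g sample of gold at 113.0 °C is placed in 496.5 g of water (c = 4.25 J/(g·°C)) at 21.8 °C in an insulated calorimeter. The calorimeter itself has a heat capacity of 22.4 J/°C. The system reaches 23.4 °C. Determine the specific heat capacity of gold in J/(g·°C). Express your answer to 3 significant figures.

c = 0.129 J/(g·°C)

q_gained = (496.5 × 4.25 + 22.4) × (23.4 − 21.8) = 3412 J
q_lost = 295.3 × c × (113.0 − 23.4) = 26458.88 c
Set equal: c = 3412 / 26458.88 = 0.129 J/(g·°C)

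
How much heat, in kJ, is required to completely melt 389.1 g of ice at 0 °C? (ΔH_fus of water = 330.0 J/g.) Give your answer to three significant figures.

q = 128 kJ

q = m × ΔH_fus = 389.1 × 330.0 = 128400 J = 128 kJ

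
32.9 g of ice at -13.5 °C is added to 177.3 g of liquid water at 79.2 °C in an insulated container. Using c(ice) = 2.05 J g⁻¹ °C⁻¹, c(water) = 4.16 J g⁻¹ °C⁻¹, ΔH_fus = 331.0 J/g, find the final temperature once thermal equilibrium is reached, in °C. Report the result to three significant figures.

Heat to bring ice to 0 °C and melt it: q₁ = 32.9×2.05×13.5 + 32.9×331.0 = 11800 J
Heat the water can supply cooling to 0 °C: 177.3×4.16×79.2 = 58415.4 J > q₁, so all ice melts.
Energy balance: 177.3×4.16×(79.2 − T) = 11800 + 32.9×4.16×(T − 0)
737.568(79.2 − T) = 11800 + 136.864 T
58415.4 − 11800 = 874.432 T
T = 46615.4 / 874.432 = 53.31 °C

T_f = 53.3 °C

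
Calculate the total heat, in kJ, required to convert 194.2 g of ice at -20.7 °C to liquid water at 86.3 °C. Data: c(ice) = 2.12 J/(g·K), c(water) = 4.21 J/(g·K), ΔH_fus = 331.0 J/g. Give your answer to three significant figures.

q = 143 kJ

q1 (heat ice -20.7→0.0 °C): 194.2 × 2.12 × 20.7 = 8522 J
q2 (melt at 0 °C): 194.2 × 331.0 = 64280 J
q3 (heat water 0.0→86.3 °C): 194.2 × 4.21 × 86.3 = 70557 J
Total: 8522 + 64280 + 70557 = 143359 J = 143 kJ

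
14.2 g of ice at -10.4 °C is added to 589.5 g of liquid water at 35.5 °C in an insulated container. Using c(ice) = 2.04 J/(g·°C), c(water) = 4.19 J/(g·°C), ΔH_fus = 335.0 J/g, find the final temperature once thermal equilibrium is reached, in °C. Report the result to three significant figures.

T_f = 32.7 °C

Heat to bring ice to 0 °C and melt it: q₁ = 14.2×2.04×10.4 + 14.2×335.0 = 5058.3 J
Heat the water can supply cooling to 0 °C: 589.5×4.19×35.5 = 87685.2 J > q₁, so all ice melts.
Energy balance: 589.5×4.19×(35.5 − T) = 5058.3 + 14.2×4.19×(T − 0)
2470.005(35.5 − T) = 5058.3 + 59.498 T
87685.2 − 5058.3 = 2529.503 T
T = 82626.9 / 2529.503 = 32.67 °C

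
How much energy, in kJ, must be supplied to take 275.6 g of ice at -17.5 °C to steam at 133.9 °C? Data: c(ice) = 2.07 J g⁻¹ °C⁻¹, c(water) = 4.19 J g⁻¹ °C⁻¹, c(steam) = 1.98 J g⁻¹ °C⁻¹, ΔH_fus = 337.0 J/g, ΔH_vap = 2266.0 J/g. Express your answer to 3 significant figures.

q = 861 kJ

q1 (heat ice -17.5→0.0 °C): 275.6 × 2.07 × 17.5 = 9984 J
q2 (melt at 0 °C): 275.6 × 337.0 = 92877 J
q3 (heat water 0.0→100.0 °C): 275.6 × 4.19 × 100.0 = 115476 J
q4 (vaporize at 100 °C): 275.6 × 2266.0 = 624510 J
q5 (heat steam 100.0→133.9 °C): 275.6 × 1.98 × 33.9 = 18499 J
Total: 9984 + 92877 + 115476 + 624510 + 18499 = 861346 J = 861 kJ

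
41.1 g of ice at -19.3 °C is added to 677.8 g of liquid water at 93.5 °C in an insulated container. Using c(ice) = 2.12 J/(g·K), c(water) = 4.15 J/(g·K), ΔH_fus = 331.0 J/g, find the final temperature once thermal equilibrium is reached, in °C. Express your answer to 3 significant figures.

Heat to bring ice to 0 °C and melt it: q₁ = 41.1×2.12×19.3 + 41.1×331.0 = 15286 J
Heat the water can supply cooling to 0 °C: 677.8×4.15×93.5 = 263003 J > q₁, so all ice melts.
Energy balance: 677.8×4.15×(93.5 − T) = 15286 + 41.1×4.15×(T − 0)
2812.87(93.5 − T) = 15286 + 170.565 T
263003 − 15286 = 2983.435 T
T = 247717 / 2983.435 = 83.03 °C

T_f = 83.0 °C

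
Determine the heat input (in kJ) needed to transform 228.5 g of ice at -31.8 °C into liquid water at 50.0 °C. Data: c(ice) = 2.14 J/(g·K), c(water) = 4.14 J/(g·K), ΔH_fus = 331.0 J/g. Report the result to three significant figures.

q = 138 kJ

q1 (heat ice -31.8→0.0 °C): 228.5 × 2.14 × 31.8 = 15550 J
q2 (melt at 0 °C): 228.5 × 331.0 = 75634 J
q3 (heat water 0.0→50.0 °C): 228.5 × 4.14 × 50.0 = 47300 J
Total: 15550 + 75634 + 47300 = 138484 J = 138 kJ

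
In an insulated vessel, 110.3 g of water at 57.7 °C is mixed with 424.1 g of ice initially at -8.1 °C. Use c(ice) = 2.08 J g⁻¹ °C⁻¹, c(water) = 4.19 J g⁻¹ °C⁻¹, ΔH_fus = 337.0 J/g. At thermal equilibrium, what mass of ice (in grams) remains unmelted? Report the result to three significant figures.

Heat to warm all ice to 0 °C: 424.1×2.08×8.1 = 7145.2 J
Heat released by water cooling to 0 °C: 110.3×4.19×57.7 = 26666 J
26666 J < 7145.2 + 424.1×337.0 = 150066.9 J, so not all ice melts; final T = 0 °C.
Heat left for melting: 26666 − 7145.2 = 19520.8 J
Mass melted = 19520.8 / 337.0 = 57.93 g
Ice remaining = 424.1 − 57.93 = 366.17 g

m_ice remaining = 366 g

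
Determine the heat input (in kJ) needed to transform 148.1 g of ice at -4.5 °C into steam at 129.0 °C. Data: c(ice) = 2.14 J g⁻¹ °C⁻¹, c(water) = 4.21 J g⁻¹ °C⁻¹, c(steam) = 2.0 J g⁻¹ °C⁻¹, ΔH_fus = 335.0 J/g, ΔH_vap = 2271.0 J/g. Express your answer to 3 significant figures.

q = 458 kJ

q1 (heat ice -4.5→0.0 °C): 148.1 × 2.14 × 4.5 = 1426 J
q2 (melt at 0 °C): 148.1 × 335.0 = 49614 J
q3 (heat water 0.0→100.0 °C): 148.1 × 4.21 × 100.0 = 62350 J
q4 (vaporize at 100 °C): 148.1 × 2271.0 = 336335 J
q5 (heat steam 100.0→129.0 °C): 148.1 × 2.0 × 29.0 = 8590 J
Total: 1426 + 49614 + 62350 + 336335 + 8590 = 458315 J = 458 kJ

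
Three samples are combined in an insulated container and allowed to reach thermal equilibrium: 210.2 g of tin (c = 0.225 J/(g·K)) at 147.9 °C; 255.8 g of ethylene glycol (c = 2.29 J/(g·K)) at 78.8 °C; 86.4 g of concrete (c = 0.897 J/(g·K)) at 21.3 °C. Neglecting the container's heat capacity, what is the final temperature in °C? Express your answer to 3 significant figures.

T_f = 77.1 °C

Σ mᵢcᵢ(T − Tᵢ) = 0  ⇒  T = Σ mᵢcᵢTᵢ / Σ mᵢcᵢ
Σ mᵢcᵢ = 210.2×0.225 + 255.8×2.29 + 86.4×0.897 = 710.5778
Σ mᵢcᵢTᵢ = 47.295×147.9 + 585.782×78.8 + 77.5008×21.3 = 54805
T = 54805 / 710.5778 = 77.13 °C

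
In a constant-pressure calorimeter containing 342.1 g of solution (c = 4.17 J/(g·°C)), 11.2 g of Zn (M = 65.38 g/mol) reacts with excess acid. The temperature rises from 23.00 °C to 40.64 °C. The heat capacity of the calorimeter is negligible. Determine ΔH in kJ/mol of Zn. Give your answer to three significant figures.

|ΔT| = |40.64 − 23.00| = 17.64 °C
|q_surr| = (342.1 × 4.17) × 17.64 = 1426.557 × 17.64 = 25160 J
n(Zn) = 11.2 / 65.38 = 0.1713 mol
Temperature rose, so q_rxn = −|q_surr| = -25.16 kJ
ΔH = q_rxn / n = -146.9 kJ/mol

ΔH = -147 kJ/mol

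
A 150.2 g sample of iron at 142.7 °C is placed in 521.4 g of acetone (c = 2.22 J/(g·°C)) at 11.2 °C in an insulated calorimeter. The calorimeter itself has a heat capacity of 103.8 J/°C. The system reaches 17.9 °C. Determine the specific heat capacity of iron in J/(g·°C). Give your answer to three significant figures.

c = 0.451 J/(g·°C)

q_gained = (521.4 × 2.22 + 103.8) × (17.9 − 11.2) = 8451 J
q_lost = 150.2 × c × (142.7 − 17.9) = 18744.96 c
Set equal: c = 8451 / 18744.96 = 0.451 J/(g·°C)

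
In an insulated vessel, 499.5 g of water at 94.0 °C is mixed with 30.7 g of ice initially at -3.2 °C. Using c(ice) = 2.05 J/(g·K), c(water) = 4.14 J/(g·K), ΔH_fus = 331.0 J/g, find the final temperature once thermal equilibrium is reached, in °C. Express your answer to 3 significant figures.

T_f = 83.8 °C

Heat to bring ice to 0 °C and melt it: q₁ = 30.7×2.05×3.2 + 30.7×331.0 = 10363 J
Heat the water can supply cooling to 0 °C: 499.5×4.14×94.0 = 194385 J > q₁, so all ice melts.
Energy balance: 499.5×4.14×(94.0 − T) = 10363 + 30.7×4.14×(T − 0)
2067.93(94.0 − T) = 10363 + 127.098 T
194385 − 10363 = 2195.028 T
T = 184022 / 2195.028 = 83.84 °C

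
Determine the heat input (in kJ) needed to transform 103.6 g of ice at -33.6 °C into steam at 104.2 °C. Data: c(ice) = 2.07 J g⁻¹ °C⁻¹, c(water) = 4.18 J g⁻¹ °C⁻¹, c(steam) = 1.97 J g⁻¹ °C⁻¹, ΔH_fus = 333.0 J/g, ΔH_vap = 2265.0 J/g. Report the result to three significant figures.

q1 (heat ice -33.6→0.0 °C): 103.6 × 2.07 × 33.6 = 7206 J
q2 (melt at 0 °C): 103.6 × 333.0 = 34499 J
q3 (heat water 0.0→100.0 °C): 103.6 × 4.18 × 100.0 = 43305 J
q4 (vaporize at 100 °C): 103.6 × 2265.0 = 234654 J
q5 (heat steam 100.0→104.2 °C): 103.6 × 1.97 × 4.2 = 857 J
Total: 7206 + 34499 + 43305 + 234654 + 857 = 320521 J = 321 kJ

q = 321 kJ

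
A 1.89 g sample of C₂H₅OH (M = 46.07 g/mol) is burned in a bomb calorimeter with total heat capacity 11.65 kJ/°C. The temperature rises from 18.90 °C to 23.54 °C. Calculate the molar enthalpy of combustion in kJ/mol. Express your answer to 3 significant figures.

ΔT = 23.54 − 18.90 = 4.64 °C
q_cal = C_cal × ΔT = 11.65 × 4.64 = 54.056 kJ
n = 1.89 / 46.07 = 0.04102 mol
q_rxn = −q_cal = -54.056 kJ
ΔH = -54.056 / 0.04102 = -1318 kJ/mol

ΔH = -1320 kJ/mol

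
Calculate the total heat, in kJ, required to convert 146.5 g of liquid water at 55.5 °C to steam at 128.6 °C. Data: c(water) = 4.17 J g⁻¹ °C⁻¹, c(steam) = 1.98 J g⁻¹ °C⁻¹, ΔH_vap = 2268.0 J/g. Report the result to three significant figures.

q1 (heat water 55.5→100.0 °C): 146.5 × 4.17 × 44.5 = 27185 J
q2 (vaporize at 100 °C): 146.5 × 2268.0 = 332262 J
q3 (heat steam 100.0→128.6 °C): 146.5 × 1.98 × 28.6 = 8296 J
Total: 27185 + 332262 + 8296 = 367743 J = 368 kJ

q = 368 kJ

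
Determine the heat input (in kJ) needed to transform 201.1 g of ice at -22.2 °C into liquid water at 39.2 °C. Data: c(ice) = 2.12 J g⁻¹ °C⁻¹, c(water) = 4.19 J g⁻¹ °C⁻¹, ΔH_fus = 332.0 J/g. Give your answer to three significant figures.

q1 (heat ice -22.2→0.0 °C): 201.1 × 2.12 × 22.2 = 9465 J
q2 (melt at 0 °C): 201.1 × 332.0 = 66765 J
q3 (heat water 0.0→39.2 °C): 201.1 × 4.19 × 39.2 = 33030 J
Total: 9465 + 66765 + 33030 = 109260 J = 109 kJ

q = 109 kJ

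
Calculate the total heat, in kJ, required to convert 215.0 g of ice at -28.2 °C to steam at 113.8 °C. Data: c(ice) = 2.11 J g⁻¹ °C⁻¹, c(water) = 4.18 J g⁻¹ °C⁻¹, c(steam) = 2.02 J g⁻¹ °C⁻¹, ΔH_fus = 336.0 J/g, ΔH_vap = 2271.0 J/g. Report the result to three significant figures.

q1 (heat ice -28.2→0.0 °C): 215.0 × 2.11 × 28.2 = 12793 J
q2 (melt at 0 °C): 215.0 × 336.0 = 72240 J
q3 (heat water 0.0→100.0 °C): 215.0 × 4.18 × 100.0 = 89870 J
q4 (vaporize at 100 °C): 215.0 × 2271.0 = 488265 J
q5 (heat steam 100.0→113.8 °C): 215.0 × 2.02 × 13.8 = 5993 J
Total: 12793 + 72240 + 89870 + 488265 + 5993 = 669161 J = 669 kJ

q = 669 kJ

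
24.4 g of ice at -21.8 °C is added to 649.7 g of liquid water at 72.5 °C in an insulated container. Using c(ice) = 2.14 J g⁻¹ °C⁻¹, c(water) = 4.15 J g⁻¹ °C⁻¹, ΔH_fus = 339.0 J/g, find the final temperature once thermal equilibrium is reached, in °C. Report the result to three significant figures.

T_f = 66.5 °C

Heat to bring ice to 0 °C and melt it: q₁ = 24.4×2.14×21.8 + 24.4×339.0 = 9409.9 J
Heat the water can supply cooling to 0 °C: 649.7×4.15×72.5 = 195478 J > q₁, so all ice melts.
Energy balance: 649.7×4.15×(72.5 − T) = 9409.9 + 24.4×4.15×(T − 0)
2696.255(72.5 − T) = 9409.9 + 101.26 T
195478 − 9409.9 = 2797.515 T
T = 186068.1 / 2797.515 = 66.51 °C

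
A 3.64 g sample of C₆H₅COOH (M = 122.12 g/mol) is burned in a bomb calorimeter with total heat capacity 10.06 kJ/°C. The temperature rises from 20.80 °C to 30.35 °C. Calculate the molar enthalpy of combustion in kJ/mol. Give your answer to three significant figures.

ΔH = -3220 kJ/mol

ΔT = 30.35 − 20.80 = 9.55 °C
q_cal = C_cal × ΔT = 10.06 × 9.55 = 96.073 kJ
n = 3.64 / 122.12 = 0.02981 mol
q_rxn = −q_cal = -96.073 kJ
ΔH = -96.073 / 0.02981 = -3223 kJ/mol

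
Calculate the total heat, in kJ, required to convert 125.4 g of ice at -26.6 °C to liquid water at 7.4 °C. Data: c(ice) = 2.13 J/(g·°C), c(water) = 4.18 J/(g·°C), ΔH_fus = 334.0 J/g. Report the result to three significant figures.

q1 (heat ice -26.6→0.0 °C): 125.4 × 2.13 × 26.6 = 7105 J
q2 (melt at 0 °C): 125.4 × 334.0 = 41884 J
q3 (heat water 0.0→7.4 °C): 125.4 × 4.18 × 7.4 = 3879 J
Total: 7105 + 41884 + 3879 = 52868 J = 52.9 kJ

q = 52.9 kJ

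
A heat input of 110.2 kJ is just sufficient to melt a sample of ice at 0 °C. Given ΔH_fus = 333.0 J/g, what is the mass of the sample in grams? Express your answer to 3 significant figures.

m = q / ΔH_fus = 110200 J / 333.0 J/g = 331 g

m = 331 g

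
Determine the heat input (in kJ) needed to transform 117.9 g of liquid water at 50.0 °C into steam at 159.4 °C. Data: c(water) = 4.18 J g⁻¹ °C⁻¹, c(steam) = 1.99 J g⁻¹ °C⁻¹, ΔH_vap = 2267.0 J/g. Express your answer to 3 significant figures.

q1 (heat water 50.0→100.0 °C): 117.9 × 4.18 × 50.0 = 24641 J
q2 (vaporize at 100 °C): 117.9 × 2267.0 = 267279 J
q3 (heat steam 100.0→159.4 °C): 117.9 × 1.99 × 59.4 = 13936 J
Total: 24641 + 267279 + 13936 = 305856 J = 306 kJ

q = 306 kJ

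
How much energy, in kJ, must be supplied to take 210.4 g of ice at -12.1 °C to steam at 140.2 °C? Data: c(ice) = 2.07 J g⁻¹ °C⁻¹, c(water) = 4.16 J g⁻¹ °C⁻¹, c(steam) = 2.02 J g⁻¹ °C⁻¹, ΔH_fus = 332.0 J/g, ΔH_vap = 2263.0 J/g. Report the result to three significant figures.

q = 656 kJ

q1 (heat ice -12.1→0.0 °C): 210.4 × 2.07 × 12.1 = 5270 J
q2 (melt at 0 °C): 210.4 × 332.0 = 69853 J
q3 (heat water 0.0→100.0 °C): 210.4 × 4.16 × 100.0 = 87526 J
q4 (vaporize at 100 °C): 210.4 × 2263.0 = 476135 J
q5 (heat steam 100.0→140.2 °C): 210.4 × 2.02 × 40.2 = 17085 J
Total: 5270 + 69853 + 87526 + 476135 + 17085 = 655869 J = 656 kJ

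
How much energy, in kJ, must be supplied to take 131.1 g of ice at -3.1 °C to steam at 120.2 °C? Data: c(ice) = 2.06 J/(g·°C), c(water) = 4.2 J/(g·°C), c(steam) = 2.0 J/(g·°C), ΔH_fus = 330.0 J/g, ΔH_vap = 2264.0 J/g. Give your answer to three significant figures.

q = 401 kJ

q1 (heat ice -3.1→0.0 °C): 131.1 × 2.06 × 3.1 = 837 J
q2 (melt at 0 °C): 131.1 × 330.0 = 43263 J
q3 (heat water 0.0→100.0 °C): 131.1 × 4.2 × 100.0 = 55062 J
q4 (vaporize at 100 °C): 131.1 × 2264.0 = 296810 J
q5 (heat steam 100.0→120.2 °C): 131.1 × 2.0 × 20.2 = 5296 J
Total: 837 + 43263 + 55062 + 296810 + 5296 = 401268 J = 401 kJ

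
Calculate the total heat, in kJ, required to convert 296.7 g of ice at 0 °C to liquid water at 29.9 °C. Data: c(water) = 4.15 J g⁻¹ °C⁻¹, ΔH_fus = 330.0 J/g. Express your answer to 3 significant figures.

q = 135 kJ

q1 (melt at 0 °C): 296.7 × 330.0 = 97911 J
q2 (heat water 0.0→29.9 °C): 296.7 × 4.15 × 29.9 = 36816 J
Total: 97911 + 36816 = 134727 J = 135 kJ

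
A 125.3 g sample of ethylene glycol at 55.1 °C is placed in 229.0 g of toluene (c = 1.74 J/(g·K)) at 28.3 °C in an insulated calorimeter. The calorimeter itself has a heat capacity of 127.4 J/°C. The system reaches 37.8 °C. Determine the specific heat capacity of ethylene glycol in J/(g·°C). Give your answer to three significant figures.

c = 2.30 J/(g·°C)

q_gained = (229.0 × 1.74 + 127.4) × (37.8 − 28.3) = 4996 J
q_lost = 125.3 × c × (55.1 − 37.8) = 2167.69 c
Set equal: c = 4996 / 2167.69 = 2.30 J/(g·°C)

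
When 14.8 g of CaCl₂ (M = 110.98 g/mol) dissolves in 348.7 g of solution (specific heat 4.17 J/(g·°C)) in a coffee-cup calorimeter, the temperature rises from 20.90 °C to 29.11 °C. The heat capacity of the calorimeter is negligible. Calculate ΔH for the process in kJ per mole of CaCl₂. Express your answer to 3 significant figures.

|ΔT| = |29.11 − 20.90| = 8.21 °C
|q_surr| = (348.7 × 4.17) × 8.21 = 1454.079 × 8.21 = 11940 J
n(CaCl₂) = 14.8 / 110.98 = 0.1334 mol
Temperature rose, so q_rxn = −|q_surr| = -11.94 kJ
ΔH = q_rxn / n = -89.51 kJ/mol

ΔH = -89.5 kJ/mol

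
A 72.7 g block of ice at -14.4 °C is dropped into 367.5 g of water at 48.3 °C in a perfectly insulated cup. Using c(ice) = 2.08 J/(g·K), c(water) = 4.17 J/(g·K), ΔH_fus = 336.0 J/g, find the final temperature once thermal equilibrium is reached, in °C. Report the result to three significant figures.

T_f = 25.8 °C

Heat to bring ice to 0 °C and melt it: q₁ = 72.7×2.08×14.4 + 72.7×336.0 = 26605 J
Heat the water can supply cooling to 0 °C: 367.5×4.17×48.3 = 74018.5 J > q₁, so all ice melts.
Energy balance: 367.5×4.17×(48.3 − T) = 26605 + 72.7×4.17×(T − 0)
1532.475(48.3 − T) = 26605 + 303.159 T
74018.5 − 26605 = 1835.634 T
T = 47413.5 / 1835.634 = 25.83 °C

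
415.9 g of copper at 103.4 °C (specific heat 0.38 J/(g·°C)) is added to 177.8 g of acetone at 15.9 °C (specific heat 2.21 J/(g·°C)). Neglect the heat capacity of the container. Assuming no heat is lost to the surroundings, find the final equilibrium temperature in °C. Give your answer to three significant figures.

Heat lost by copper = heat gained by acetone.
(415.9)(0.38)(103.4 − T) = (177.8)(2.21)(T − 15.9)
158.042 (103.4 − T) = 392.938 (T − 15.9)
16342 − 158.042 T = 392.938 T − 6247.7
22589.7 = 550.980 T
T = 41.00 °C

T_f = 41.0 °C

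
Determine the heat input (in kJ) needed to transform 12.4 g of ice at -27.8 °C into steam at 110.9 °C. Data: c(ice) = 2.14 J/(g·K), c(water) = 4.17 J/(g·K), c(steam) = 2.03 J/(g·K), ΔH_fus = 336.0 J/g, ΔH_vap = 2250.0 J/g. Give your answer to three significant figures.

q = 38.2 kJ

q1 (heat ice -27.8→0.0 °C): 12.4 × 2.14 × 27.8 = 738 J
q2 (melt at 0 °C): 12.4 × 336.0 = 4166 J
q3 (heat water 0.0→100.0 °C): 12.4 × 4.17 × 100.0 = 5171 J
q4 (vaporize at 100 °C): 12.4 × 2250.0 = 27900 J
q5 (heat steam 100.0→110.9 °C): 12.4 × 2.03 × 10.9 = 274 J
Total: 738 + 4166 + 5171 + 27900 + 274 = 38249 J = 38.2 kJ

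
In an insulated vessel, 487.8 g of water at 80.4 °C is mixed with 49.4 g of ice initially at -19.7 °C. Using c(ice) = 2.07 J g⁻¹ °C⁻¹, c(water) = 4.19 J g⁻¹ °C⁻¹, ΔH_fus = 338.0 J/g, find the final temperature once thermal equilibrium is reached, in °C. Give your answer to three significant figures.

Heat to bring ice to 0 °C and melt it: q₁ = 49.4×2.07×19.7 + 49.4×338.0 = 18712 J
Heat the water can supply cooling to 0 °C: 487.8×4.19×80.4 = 164328 J > q₁, so all ice melts.
Energy balance: 487.8×4.19×(80.4 − T) = 18712 + 49.4×4.19×(T − 0)
2043.882(80.4 − T) = 18712 + 206.986 T
164328 − 18712 = 2250.868 T
T = 145616 / 2250.868 = 64.69 °C

T_f = 64.7 °C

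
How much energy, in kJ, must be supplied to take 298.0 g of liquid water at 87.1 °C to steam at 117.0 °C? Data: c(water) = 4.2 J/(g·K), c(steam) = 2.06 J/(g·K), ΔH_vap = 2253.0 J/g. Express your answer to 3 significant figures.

q = 698 kJ

q1 (heat water 87.1→100.0 °C): 298.0 × 4.2 × 12.9 = 16146 J
q2 (vaporize at 100 °C): 298.0 × 2253.0 = 671394 J
q3 (heat steam 100.0→117.0 °C): 298.0 × 2.06 × 17.0 = 10436 J
Total: 16146 + 671394 + 10436 = 697976 J = 698 kJ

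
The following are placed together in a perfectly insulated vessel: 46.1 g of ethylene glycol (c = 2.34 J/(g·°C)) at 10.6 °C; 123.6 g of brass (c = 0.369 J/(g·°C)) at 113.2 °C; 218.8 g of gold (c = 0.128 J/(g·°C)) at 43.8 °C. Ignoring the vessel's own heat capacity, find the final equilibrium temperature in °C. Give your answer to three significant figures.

Σ mᵢcᵢ(T − Tᵢ) = 0  ⇒  T = Σ mᵢcᵢTᵢ / Σ mᵢcᵢ
Σ mᵢcᵢ = 46.1×2.34 + 123.6×0.369 + 218.8×0.128 = 181.4888
Σ mᵢcᵢTᵢ = 107.874×10.6 + 45.6084×113.2 + 28.0064×43.8 = 7533.0
T = 7533.0 / 181.4888 = 41.51 °C

T_f = 41.5 °C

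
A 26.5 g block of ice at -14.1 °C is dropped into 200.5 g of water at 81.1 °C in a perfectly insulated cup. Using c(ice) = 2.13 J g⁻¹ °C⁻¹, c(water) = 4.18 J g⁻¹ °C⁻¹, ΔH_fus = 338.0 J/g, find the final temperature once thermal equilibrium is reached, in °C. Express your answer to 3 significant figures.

Heat to bring ice to 0 °C and melt it: q₁ = 26.5×2.13×14.1 + 26.5×338.0 = 9752.9 J
Heat the water can supply cooling to 0 °C: 200.5×4.18×81.1 = 67969.1 J > q₁, so all ice melts.
Energy balance: 200.5×4.18×(81.1 − T) = 9752.9 + 26.5×4.18×(T − 0)
838.09(81.1 − T) = 9752.9 + 110.77 T
67969.1 − 9752.9 = 948.86 T
T = 58216.2 / 948.86 = 61.35 °C

T_f = 61.4 °C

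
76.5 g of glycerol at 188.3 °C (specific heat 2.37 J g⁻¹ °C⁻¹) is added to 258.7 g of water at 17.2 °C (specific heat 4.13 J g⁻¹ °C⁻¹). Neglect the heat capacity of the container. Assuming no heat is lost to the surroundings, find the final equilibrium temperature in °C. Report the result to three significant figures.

T_f = 42.0 °C

Heat lost by glycerol = heat gained by water.
(76.5)(2.37)(188.3 − T) = (258.7)(4.13)(T − 17.2)
181.305 (188.3 − T) = 1068.431 (T − 17.2)
34140 − 181.305 T = 1068.431 T − 18377
52517 = 1249.736 T
T = 42.02 °C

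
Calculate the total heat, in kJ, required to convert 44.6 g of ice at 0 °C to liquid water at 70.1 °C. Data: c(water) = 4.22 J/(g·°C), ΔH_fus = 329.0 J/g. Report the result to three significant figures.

q = 27.9 kJ

q1 (melt at 0 °C): 44.6 × 329.0 = 14673 J
q2 (heat water 0.0→70.1 °C): 44.6 × 4.22 × 70.1 = 13194 J
Total: 14673 + 13194 = 27867 J = 27.9 kJ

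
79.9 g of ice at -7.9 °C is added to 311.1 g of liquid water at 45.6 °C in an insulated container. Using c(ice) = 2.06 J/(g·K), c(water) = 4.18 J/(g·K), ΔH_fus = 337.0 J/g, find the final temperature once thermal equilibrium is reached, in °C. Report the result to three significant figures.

T_f = 19.0 °C

Heat to bring ice to 0 °C and melt it: q₁ = 79.9×2.06×7.9 + 79.9×337.0 = 28227 J
Heat the water can supply cooling to 0 °C: 311.1×4.18×45.6 = 59298.1 J > q₁, so all ice melts.
Energy balance: 311.1×4.18×(45.6 − T) = 28227 + 79.9×4.18×(T − 0)
1300.398(45.6 − T) = 28227 + 333.982 T
59298.1 − 28227 = 1634.380 T
T = 31071.1 / 1634.380 = 19.01 °C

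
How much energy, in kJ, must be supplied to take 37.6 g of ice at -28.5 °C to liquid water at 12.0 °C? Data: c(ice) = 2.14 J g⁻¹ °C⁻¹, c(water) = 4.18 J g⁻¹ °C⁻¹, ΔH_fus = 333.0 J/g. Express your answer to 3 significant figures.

q1 (heat ice -28.5→0.0 °C): 37.6 × 2.14 × 28.5 = 2293 J
q2 (melt at 0 °C): 37.6 × 333.0 = 12521 J
q3 (heat water 0.0→12.0 °C): 37.6 × 4.18 × 12.0 = 1886 J
Total: 2293 + 12521 + 1886 = 16700 J = 16.7 kJ

q = 16.7 kJ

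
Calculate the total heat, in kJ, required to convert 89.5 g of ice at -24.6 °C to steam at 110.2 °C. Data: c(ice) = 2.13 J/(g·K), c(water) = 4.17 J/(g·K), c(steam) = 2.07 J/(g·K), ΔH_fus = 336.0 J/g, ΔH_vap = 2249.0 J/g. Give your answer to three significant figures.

q1 (heat ice -24.6→0.0 °C): 89.5 × 2.13 × 24.6 = 4690 J
q2 (melt at 0 °C): 89.5 × 336.0 = 30072 J
q3 (heat water 0.0→100.0 °C): 89.5 × 4.17 × 100.0 = 37322 J
q4 (vaporize at 100 °C): 89.5 × 2249.0 = 201286 J
q5 (heat steam 100.0→110.2 °C): 89.5 × 2.07 × 10.2 = 1890 J
Total: 4690 + 30072 + 37322 + 201286 + 1890 = 275260 J = 275 kJ

q = 275 kJ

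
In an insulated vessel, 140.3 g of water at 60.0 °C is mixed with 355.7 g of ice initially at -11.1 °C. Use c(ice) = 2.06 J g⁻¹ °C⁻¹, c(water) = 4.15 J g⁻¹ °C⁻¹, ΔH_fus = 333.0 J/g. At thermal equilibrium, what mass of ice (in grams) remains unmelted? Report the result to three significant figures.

Heat to warm all ice to 0 °C: 355.7×2.06×11.1 = 8133.4 J
Heat released by water cooling to 0 °C: 140.3×4.15×60.0 = 34935 J
34935 J < 8133.4 + 355.7×333.0 = 126581.5 J, so not all ice melts; final T = 0 °C.
Heat left for melting: 34935 − 8133.4 = 26801.6 J
Mass melted = 26801.6 / 333.0 = 80.49 g
Ice remaining = 355.7 − 80.49 = 275.21 g

m_ice remaining = 275 g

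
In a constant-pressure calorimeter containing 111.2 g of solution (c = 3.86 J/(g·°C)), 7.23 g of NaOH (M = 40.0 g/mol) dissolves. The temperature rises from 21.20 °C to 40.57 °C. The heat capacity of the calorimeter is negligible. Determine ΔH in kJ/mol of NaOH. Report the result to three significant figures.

ΔH = -46.0 kJ/mol

|ΔT| = |40.57 − 21.20| = 19.37 °C
|q_surr| = (111.2 × 3.86) × 19.37 = 429.232 × 19.37 = 8314 J
n(NaOH) = 7.23 / 40.0 = 0.1808 mol
Temperature rose, so q_rxn = −|q_surr| = -8.314 kJ
ΔH = q_rxn / n = -45.98 kJ/mol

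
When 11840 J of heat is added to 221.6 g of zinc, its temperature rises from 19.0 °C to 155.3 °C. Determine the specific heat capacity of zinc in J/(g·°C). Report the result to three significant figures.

c = q / (m ΔT) = 11840 / (221.6 × 136.3)
c = 11840 / 30204.08 = 0.392 J/(g·°C)

c = 0.392 J/(g·°C)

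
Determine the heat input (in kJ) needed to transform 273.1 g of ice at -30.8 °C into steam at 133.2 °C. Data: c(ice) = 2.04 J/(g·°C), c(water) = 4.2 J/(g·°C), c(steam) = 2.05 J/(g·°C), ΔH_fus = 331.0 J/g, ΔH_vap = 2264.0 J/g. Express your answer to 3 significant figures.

q1 (heat ice -30.8→0.0 °C): 273.1 × 2.04 × 30.8 = 17159 J
q2 (melt at 0 °C): 273.1 × 331.0 = 90396 J
q3 (heat water 0.0→100.0 °C): 273.1 × 4.2 × 100.0 = 114702 J
q4 (vaporize at 100 °C): 273.1 × 2264.0 = 618298 J
q5 (heat steam 100.0→133.2 °C): 273.1 × 2.05 × 33.2 = 18587 J
Total: 17159 + 90396 + 114702 + 618298 + 18587 = 859142 J = 859 kJ

q = 859 kJ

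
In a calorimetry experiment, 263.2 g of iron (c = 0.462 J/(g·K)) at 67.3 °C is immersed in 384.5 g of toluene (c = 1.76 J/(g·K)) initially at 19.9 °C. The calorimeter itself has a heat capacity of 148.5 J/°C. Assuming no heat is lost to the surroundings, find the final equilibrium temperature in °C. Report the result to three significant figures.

T_f = 26.0 °C

Heat lost by iron = heat gained by toluene + calorimeter.
(263.2)(0.462)(67.3 − T) = [(384.5)(1.76) + 148.5](T − 19.9)
121.5984 (67.3 − T) = 825.22 (T − 19.9)
8183.6 − 121.5984 T = 825.22 T − 16422
24605.6 = 946.8184 T
T = 25.99 °C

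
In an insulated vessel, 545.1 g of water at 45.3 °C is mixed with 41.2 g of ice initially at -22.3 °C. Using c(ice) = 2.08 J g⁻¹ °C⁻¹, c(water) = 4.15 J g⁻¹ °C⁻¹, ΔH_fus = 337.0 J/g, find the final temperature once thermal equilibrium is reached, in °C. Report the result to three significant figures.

Heat to bring ice to 0 °C and melt it: q₁ = 41.2×2.08×22.3 + 41.2×337.0 = 15795 J
Heat the water can supply cooling to 0 °C: 545.1×4.15×45.3 = 102476 J > q₁, so all ice melts.
Energy balance: 545.1×4.15×(45.3 − T) = 15795 + 41.2×4.15×(T − 0)
2262.165(45.3 − T) = 15795 + 170.98 T
102476 − 15795 = 2433.145 T
T = 86681 / 2433.145 = 35.63 °C

T_f = 35.6 °C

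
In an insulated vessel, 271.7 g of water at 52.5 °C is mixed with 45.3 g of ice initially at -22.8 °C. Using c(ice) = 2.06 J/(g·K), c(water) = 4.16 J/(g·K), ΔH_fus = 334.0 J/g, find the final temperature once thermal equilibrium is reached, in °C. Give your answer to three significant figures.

Heat to bring ice to 0 °C and melt it: q₁ = 45.3×2.06×22.8 + 45.3×334.0 = 17258 J
Heat the water can supply cooling to 0 °C: 271.7×4.16×52.5 = 59339.3 J > q₁, so all ice melts.
Energy balance: 271.7×4.16×(52.5 − T) = 17258 + 45.3×4.16×(T − 0)
1130.272(52.5 − T) = 17258 + 188.448 T
59339.3 − 17258 = 1318.720 T
T = 42081.3 / 1318.720 = 31.91 °C

T_f = 31.9 °C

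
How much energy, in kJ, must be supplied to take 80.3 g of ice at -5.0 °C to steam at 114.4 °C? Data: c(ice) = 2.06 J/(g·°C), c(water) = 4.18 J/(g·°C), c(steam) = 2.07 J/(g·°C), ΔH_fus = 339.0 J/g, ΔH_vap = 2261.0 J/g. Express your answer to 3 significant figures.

q = 246 kJ

q1 (heat ice -5.0→0.0 °C): 80.3 × 2.06 × 5.0 = 827 J
q2 (melt at 0 °C): 80.3 × 339.0 = 27222 J
q3 (heat water 0.0→100.0 °C): 80.3 × 4.18 × 100.0 = 33565 J
q4 (vaporize at 100 °C): 80.3 × 2261.0 = 181558 J
q5 (heat steam 100.0→114.4 °C): 80.3 × 2.07 × 14.4 = 2394 J
Total: 827 + 27222 + 33565 + 181558 + 2394 = 245566 J = 246 kJ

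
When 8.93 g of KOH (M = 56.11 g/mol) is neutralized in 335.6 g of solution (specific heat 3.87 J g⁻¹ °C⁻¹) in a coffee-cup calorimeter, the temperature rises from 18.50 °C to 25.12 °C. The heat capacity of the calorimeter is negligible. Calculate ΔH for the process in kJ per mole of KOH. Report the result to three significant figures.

ΔH = -54.0 kJ/mol

|ΔT| = |25.12 − 18.50| = 6.62 °C
|q_surr| = (335.6 × 3.87) × 6.62 = 1298.772 × 6.62 = 8598 J
n(KOH) = 8.93 / 56.11 = 0.1592 mol
Temperature rose, so q_rxn = −|q_surr| = -8.598 kJ
ΔH = q_rxn / n = -54.01 kJ/mol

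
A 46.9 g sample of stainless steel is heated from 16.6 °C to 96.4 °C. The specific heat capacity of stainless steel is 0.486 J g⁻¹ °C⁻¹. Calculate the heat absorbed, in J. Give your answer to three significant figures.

q = 1820 J

q = m c ΔT = 46.9 × 0.486 × (96.4 − 16.6)
q = 46.9 × 0.486 × 79.8 = 1819 J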